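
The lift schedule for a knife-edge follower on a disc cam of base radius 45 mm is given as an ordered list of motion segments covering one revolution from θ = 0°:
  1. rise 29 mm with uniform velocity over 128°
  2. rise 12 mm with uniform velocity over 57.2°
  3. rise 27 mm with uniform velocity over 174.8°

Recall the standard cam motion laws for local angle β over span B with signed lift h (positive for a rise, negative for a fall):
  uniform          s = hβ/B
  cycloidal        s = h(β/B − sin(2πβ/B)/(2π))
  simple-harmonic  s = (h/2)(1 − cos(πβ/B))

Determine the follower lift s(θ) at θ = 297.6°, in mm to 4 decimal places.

seg 1 [0°–128°] uniform, h=29: full span → s += 29 → s = 29.0000
seg 2 [128°–185.2°] uniform, h=12: full span → s += 12 → s = 41.0000
seg 3 [185.2°–360°] uniform, h=27: θ=297.6° here. β=112.4, B=174.8. 27·112.4/174.8 = 17.3616 → s = 58.3616

58.3616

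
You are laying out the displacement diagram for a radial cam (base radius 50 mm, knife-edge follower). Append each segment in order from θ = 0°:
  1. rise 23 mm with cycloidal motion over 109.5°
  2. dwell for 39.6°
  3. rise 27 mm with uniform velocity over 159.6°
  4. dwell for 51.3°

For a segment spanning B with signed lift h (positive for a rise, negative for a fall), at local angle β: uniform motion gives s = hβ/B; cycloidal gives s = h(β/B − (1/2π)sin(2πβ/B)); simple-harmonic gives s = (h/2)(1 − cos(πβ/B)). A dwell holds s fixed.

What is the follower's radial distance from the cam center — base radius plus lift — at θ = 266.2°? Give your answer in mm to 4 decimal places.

seg 1 [0°–109.5°] cycloidal, h=23: full span → s += 23 → s = 23.0000
seg 2 [109.5°–149.1°] dwell: s stays 23.0000
seg 3 [149.1°–308.7°] uniform, h=27: θ=266.2° here. β=117.1, B=159.6. 27·117.1/159.6 = 19.8102 → s = 42.8102
radial distance = base radius + s = 50 + 42.8102 = 92.8102

92.8102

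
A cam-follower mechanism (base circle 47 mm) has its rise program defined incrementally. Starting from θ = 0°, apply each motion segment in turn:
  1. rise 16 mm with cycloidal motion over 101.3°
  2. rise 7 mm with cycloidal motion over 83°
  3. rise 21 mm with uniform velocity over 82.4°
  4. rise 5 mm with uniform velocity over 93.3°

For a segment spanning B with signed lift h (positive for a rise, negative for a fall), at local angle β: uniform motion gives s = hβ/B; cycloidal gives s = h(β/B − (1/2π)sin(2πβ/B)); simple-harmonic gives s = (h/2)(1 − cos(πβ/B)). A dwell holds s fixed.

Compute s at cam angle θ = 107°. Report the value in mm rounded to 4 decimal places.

seg 1 [0°–101.3°] cycloidal, h=16: full span → s += 16 → s = 16.0000
seg 2 [101.3°–184.3°] cycloidal, h=7: θ=107° here. β=5.7, B=83. 7·(0.0687 − sin(2π·0.0687)/(2π)) = 0.0148 → s = 16.0148

16.0148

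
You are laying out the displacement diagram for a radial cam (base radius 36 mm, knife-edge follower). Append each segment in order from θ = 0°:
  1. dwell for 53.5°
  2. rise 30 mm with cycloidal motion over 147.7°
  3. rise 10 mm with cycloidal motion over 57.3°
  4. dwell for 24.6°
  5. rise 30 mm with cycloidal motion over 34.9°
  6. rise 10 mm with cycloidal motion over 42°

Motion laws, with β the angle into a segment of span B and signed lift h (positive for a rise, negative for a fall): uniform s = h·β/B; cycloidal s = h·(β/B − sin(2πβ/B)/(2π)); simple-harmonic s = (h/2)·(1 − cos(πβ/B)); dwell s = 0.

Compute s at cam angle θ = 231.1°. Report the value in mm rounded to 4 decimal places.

seg 1 [0°–53.5°] dwell: s stays 0.0000
seg 2 [53.5°–201.2°] cycloidal, h=30: full span → s += 30 → s = 30.0000
seg 3 [201.2°–258.5°] cycloidal, h=10: θ=231.1° here. β=29.9, B=57.3. 10·(0.5218 − sin(2π·0.5218)/(2π)) = 5.4356 → s = 35.4356

35.4356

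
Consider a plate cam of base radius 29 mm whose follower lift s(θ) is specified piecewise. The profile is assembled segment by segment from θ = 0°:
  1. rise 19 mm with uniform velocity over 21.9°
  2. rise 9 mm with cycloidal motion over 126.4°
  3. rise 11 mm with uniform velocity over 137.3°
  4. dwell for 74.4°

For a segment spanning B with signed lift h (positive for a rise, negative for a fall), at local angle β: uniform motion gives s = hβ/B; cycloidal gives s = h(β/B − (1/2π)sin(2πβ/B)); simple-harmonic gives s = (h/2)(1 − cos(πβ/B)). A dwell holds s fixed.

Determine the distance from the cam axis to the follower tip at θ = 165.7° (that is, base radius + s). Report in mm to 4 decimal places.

seg 1 [0°–21.9°] uniform, h=19: full span → s += 19 → s = 19.0000
seg 2 [21.9°–148.3°] cycloidal, h=9: full span → s += 9 → s = 28.0000
seg 3 [148.3°–285.6°] uniform, h=11: θ=165.7° here. β=17.4, B=137.3. 11·17.4/137.3 = 1.3940 → s = 29.3940
radial distance = base radius + s = 29 + 29.3940 = 58.3940

58.3940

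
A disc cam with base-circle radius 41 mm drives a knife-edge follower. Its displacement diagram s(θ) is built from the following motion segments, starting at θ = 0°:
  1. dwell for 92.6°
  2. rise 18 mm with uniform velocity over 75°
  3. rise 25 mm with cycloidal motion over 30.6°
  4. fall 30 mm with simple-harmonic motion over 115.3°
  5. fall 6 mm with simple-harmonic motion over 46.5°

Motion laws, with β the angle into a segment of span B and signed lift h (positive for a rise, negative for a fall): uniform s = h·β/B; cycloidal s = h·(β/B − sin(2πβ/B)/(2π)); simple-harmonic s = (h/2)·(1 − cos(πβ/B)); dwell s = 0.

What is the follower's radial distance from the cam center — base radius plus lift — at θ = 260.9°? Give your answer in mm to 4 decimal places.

seg 1 [0°–92.6°] dwell: s stays 0.0000
seg 2 [92.6°–167.6°] uniform, h=18: full span → s += 18 → s = 18.0000
seg 3 [167.6°–198.2°] cycloidal, h=25: full span → s += 25 → s = 43.0000
seg 4 [198.2°–313.5°] simple-harmonic, h=-30: θ=260.9° here. β=62.7, B=115.3. -30/2·(1 − cos(π·0.5438)) = -17.0575 → s = 25.9425
radial distance = base radius + s = 41 + 25.9425 = 66.9425

66.9425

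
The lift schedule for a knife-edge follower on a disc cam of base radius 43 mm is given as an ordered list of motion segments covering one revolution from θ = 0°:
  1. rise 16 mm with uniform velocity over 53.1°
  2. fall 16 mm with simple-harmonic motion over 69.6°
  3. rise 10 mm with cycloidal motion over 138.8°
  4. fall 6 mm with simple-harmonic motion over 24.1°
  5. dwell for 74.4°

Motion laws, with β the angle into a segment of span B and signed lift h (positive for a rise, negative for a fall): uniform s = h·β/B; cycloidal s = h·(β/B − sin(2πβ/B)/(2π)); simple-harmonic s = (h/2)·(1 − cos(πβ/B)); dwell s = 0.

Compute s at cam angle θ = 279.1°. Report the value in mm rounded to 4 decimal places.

seg 1 [0°–53.1°] uniform, h=16: full span → s += 16 → s = 16.0000
seg 2 [53.1°–122.7°] simple-harmonic, h=-16: full span → s += -16 → s = 0.0000
seg 3 [122.7°–261.5°] cycloidal, h=10: full span → s += 10 → s = 10.0000
seg 4 [261.5°–285.6°] simple-harmonic, h=-6: θ=279.1° here. β=17.6, B=24.1. -6/2·(1 − cos(π·0.7303)) = -4.9860 → s = 5.0140

5.0140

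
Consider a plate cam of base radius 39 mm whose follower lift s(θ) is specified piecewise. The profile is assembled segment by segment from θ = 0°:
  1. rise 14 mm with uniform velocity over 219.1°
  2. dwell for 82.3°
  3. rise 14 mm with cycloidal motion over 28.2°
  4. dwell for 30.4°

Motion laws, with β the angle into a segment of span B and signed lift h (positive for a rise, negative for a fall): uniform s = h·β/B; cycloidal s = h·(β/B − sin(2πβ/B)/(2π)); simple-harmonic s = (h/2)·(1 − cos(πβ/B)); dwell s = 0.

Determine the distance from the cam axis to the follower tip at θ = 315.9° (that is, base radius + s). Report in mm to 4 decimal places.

seg 1 [0°–219.1°] uniform, h=14: full span → s += 14 → s = 14.0000
seg 2 [219.1°–301.4°] dwell: s stays 14.0000
seg 3 [301.4°–329.6°] cycloidal, h=14: θ=315.9° here. β=14.5, B=28.2. 14·(0.5142 − sin(2π·0.5142)/(2π)) = 7.3969 → s = 21.3969
radial distance = base radius + s = 39 + 21.3969 = 60.3969

60.3969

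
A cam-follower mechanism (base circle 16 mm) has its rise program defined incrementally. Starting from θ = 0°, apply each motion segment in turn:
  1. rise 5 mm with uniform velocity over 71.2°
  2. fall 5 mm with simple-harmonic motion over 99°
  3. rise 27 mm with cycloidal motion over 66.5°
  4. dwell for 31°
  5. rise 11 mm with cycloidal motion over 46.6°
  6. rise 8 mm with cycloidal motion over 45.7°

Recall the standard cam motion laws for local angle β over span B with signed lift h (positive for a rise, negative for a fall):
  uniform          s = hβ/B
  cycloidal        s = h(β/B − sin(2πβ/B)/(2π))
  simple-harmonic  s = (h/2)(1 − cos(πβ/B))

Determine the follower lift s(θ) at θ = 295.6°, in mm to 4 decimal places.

seg 1 [0°–71.2°] uniform, h=5: full span → s += 5 → s = 5.0000
seg 2 [71.2°–170.2°] simple-harmonic, h=-5: full span → s += -5 → s = 0.0000
seg 3 [170.2°–236.7°] cycloidal, h=27: full span → s += 27 → s = 27.0000
seg 4 [236.7°–267.7°] dwell: s stays 27.0000
seg 5 [267.7°–314.3°] cycloidal, h=11: θ=295.6° here. β=27.9, B=46.6. 11·(0.5987 − sin(2π·0.5987)/(2π)) = 7.6034 → s = 34.6034

34.6034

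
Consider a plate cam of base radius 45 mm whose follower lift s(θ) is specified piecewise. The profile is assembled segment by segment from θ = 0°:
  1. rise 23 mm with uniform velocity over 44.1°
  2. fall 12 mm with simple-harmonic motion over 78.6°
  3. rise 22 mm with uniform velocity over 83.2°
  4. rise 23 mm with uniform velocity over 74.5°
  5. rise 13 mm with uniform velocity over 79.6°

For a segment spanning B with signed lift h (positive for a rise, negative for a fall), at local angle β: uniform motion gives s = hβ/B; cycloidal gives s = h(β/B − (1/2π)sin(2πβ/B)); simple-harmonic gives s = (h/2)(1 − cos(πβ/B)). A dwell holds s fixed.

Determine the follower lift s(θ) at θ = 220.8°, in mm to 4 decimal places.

seg 1 [0°–44.1°] uniform, h=23: full span → s += 23 → s = 23.0000
seg 2 [44.1°–122.7°] simple-harmonic, h=-12: full span → s += -12 → s = 11.0000
seg 3 [122.7°–205.9°] uniform, h=22: full span → s += 22 → s = 33.0000
seg 4 [205.9°–280.4°] uniform, h=23: θ=220.8° here. β=14.9, B=74.5. 23·14.9/74.5 = 4.6000 → s = 37.6000

37.6000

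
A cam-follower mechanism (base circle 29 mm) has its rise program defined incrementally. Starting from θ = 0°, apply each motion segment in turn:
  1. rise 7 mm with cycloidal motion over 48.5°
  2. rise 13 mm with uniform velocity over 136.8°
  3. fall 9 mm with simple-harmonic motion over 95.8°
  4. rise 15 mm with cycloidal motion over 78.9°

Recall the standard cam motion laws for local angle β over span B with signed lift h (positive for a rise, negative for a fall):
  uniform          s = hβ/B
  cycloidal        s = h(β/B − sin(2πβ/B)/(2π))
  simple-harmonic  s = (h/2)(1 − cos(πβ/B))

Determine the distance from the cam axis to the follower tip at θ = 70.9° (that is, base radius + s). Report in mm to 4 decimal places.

seg 1 [0°–48.5°] cycloidal, h=7: full span → s += 7 → s = 7.0000
seg 2 [48.5°–185.3°] uniform, h=13: θ=70.9° here. β=22.4, B=136.8. 13·22.4/136.8 = 2.1287 → s = 9.1287
radial distance = base radius + s = 29 + 9.1287 = 38.1287

38.1287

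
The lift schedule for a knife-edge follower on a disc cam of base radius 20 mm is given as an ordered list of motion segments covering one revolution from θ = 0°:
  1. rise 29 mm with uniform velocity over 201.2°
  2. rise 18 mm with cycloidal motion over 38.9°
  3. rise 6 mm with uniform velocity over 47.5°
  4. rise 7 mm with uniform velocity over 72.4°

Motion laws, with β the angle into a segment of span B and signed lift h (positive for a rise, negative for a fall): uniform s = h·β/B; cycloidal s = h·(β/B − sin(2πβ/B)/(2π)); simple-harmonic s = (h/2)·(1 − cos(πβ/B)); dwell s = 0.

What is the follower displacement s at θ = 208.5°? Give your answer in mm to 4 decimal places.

seg 1 [0°–201.2°] uniform, h=29: full span → s += 29 → s = 29.0000
seg 2 [201.2°–240.1°] cycloidal, h=18: θ=208.5° here. β=7.3, B=38.9. 18·(0.1877 − sin(2π·0.1877)/(2π)) = 0.7301 → s = 29.7301

29.7301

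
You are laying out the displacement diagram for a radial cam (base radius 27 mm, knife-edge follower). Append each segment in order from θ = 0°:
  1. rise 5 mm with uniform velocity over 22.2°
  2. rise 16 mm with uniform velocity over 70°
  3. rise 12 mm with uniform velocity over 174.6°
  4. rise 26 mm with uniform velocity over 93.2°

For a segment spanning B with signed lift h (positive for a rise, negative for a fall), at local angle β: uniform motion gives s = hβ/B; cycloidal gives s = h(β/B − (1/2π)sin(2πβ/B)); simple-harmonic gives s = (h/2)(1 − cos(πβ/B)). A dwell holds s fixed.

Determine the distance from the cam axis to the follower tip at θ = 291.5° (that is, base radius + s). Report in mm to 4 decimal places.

seg 1 [0°–22.2°] uniform, h=5: full span → s += 5 → s = 5.0000
seg 2 [22.2°–92.2°] uniform, h=16: full span → s += 16 → s = 21.0000
seg 3 [92.2°–266.8°] uniform, h=12: full span → s += 12 → s = 33.0000
seg 4 [266.8°–360°] uniform, h=26: θ=291.5° here. β=24.7, B=93.2. 26·24.7/93.2 = 6.8906 → s = 39.8906
radial distance = base radius + s = 27 + 39.8906 = 66.8906

66.8906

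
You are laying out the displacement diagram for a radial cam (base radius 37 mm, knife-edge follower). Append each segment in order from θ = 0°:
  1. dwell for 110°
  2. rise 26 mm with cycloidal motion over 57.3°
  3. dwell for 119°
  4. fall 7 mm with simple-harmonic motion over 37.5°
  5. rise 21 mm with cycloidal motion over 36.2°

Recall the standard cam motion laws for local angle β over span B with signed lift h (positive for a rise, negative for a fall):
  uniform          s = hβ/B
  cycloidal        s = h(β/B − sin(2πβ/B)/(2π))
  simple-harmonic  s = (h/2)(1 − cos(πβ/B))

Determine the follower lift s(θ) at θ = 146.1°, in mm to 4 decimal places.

seg 1 [0°–110°] dwell: s stays 0.0000
seg 2 [110°–167.3°] cycloidal, h=26: θ=146.1° here. β=36.1, B=57.3. 26·(0.6300 − sin(2π·0.6300)/(2π)) = 19.3973 → s = 19.3973

19.3973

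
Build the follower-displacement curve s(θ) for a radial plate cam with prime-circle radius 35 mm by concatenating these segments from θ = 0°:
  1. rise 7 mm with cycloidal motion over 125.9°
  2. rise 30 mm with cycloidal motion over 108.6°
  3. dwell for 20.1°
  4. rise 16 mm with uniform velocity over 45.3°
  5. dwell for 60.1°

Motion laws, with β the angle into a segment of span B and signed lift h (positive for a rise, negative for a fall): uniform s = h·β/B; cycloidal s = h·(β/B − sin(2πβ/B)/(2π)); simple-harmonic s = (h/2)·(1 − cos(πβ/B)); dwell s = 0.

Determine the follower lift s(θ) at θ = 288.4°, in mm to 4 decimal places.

seg 1 [0°–125.9°] cycloidal, h=7: full span → s += 7 → s = 7.0000
seg 2 [125.9°–234.5°] cycloidal, h=30: full span → s += 30 → s = 37.0000
seg 3 [234.5°–254.6°] dwell: s stays 37.0000
seg 4 [254.6°–299.9°] uniform, h=16: θ=288.4° here. β=33.8, B=45.3. 16·33.8/45.3 = 11.9382 → s = 48.9382

48.9382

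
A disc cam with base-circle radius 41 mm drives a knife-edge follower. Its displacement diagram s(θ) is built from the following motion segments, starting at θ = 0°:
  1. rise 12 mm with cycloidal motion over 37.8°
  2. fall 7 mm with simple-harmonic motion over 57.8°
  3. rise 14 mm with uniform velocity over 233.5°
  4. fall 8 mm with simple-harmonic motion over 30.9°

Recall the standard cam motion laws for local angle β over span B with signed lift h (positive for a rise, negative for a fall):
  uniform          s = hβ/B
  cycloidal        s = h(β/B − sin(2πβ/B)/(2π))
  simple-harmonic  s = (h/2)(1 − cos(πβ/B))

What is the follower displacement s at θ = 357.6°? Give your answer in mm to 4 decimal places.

seg 1 [0°–37.8°] cycloidal, h=12: full span → s += 12 → s = 12.0000
seg 2 [37.8°–95.6°] simple-harmonic, h=-7: full span → s += -7 → s = 5.0000
seg 3 [95.6°–329.1°] uniform, h=14: full span → s += 14 → s = 19.0000
seg 4 [329.1°–360°] simple-harmonic, h=-8: θ=357.6° here. β=28.5, B=30.9. -8/2·(1 − cos(π·0.9223)) = -7.8815 → s = 11.1185

11.1185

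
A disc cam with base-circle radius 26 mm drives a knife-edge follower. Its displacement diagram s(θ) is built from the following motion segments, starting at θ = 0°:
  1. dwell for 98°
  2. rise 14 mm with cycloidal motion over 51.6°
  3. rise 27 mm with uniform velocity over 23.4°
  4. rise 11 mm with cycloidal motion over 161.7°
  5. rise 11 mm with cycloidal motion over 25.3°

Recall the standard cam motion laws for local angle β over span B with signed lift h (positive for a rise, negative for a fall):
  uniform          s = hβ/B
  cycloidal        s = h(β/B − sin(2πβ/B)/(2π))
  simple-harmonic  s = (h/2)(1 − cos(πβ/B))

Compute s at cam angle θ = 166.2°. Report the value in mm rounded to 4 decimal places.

seg 1 [0°–98°] dwell: s stays 0.0000
seg 2 [98°–149.6°] cycloidal, h=14: full span → s += 14 → s = 14.0000
seg 3 [149.6°–173°] uniform, h=27: θ=166.2° here. β=16.6, B=23.4. 27·16.6/23.4 = 19.1538 → s = 33.1538

33.1538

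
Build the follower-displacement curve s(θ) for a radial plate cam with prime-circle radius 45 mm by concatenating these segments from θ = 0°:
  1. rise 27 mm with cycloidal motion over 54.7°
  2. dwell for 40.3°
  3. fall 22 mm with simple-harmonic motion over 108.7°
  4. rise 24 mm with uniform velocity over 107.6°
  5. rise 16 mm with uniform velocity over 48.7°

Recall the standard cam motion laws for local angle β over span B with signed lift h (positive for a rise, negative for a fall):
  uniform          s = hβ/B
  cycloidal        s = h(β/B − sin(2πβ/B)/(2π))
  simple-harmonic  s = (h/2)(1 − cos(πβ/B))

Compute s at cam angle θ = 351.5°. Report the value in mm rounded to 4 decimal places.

seg 1 [0°–54.7°] cycloidal, h=27: full span → s += 27 → s = 27.0000
seg 2 [54.7°–95°] dwell: s stays 27.0000
seg 3 [95°–203.7°] simple-harmonic, h=-22: full span → s += -22 → s = 5.0000
seg 4 [203.7°–311.3°] uniform, h=24: full span → s += 24 → s = 29.0000
seg 5 [311.3°–360°] uniform, h=16: θ=351.5° here. β=40.2, B=48.7. 16·40.2/48.7 = 13.2074 → s = 42.2074

42.2074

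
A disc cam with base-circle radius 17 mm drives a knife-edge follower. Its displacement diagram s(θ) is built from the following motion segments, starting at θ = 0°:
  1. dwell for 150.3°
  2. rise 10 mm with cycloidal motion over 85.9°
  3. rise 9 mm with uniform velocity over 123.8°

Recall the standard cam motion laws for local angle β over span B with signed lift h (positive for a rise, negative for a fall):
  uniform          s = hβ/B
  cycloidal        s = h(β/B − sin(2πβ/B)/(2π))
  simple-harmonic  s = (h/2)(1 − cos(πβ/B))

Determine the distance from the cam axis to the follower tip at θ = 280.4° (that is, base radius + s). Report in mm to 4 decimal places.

seg 1 [0°–150.3°] dwell: s stays 0.0000
seg 2 [150.3°–236.2°] cycloidal, h=10: full span → s += 10 → s = 10.0000
seg 3 [236.2°–360°] uniform, h=9: θ=280.4° here. β=44.2, B=123.8. 9·44.2/123.8 = 3.2132 → s = 13.2132
radial distance = base radius + s = 17 + 13.2132 = 30.2132

30.2132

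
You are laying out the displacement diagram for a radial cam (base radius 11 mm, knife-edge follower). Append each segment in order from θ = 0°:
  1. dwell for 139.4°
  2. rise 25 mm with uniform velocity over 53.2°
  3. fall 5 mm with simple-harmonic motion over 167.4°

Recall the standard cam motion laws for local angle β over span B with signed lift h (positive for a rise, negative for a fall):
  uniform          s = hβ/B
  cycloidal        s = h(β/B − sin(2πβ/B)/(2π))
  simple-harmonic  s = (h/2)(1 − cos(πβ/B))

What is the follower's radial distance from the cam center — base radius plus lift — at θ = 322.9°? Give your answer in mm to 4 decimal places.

seg 1 [0°–139.4°] dwell: s stays 0.0000
seg 2 [139.4°–192.6°] uniform, h=25: full span → s += 25 → s = 25.0000
seg 3 [192.6°–360°] simple-harmonic, h=-5: θ=322.9° here. β=130.3, B=167.4. -5/2·(1 − cos(π·0.7784)) = -4.4181 → s = 20.5819
radial distance = base radius + s = 11 + 20.5819 = 31.5819

31.5819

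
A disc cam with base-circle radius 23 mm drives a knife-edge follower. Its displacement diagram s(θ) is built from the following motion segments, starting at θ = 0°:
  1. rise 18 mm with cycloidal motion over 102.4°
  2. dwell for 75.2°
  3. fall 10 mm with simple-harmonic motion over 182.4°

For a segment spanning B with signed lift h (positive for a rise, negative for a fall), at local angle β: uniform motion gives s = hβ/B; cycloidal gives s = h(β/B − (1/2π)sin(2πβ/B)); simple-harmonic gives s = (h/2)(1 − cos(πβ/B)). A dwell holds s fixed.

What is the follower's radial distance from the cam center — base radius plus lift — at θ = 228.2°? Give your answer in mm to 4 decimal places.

seg 1 [0°–102.4°] cycloidal, h=18: full span → s += 18 → s = 18.0000
seg 2 [102.4°–177.6°] dwell: s stays 18.0000
seg 3 [177.6°–360°] simple-harmonic, h=-10: θ=228.2° here. β=50.6, B=182.4. -10/2·(1 − cos(π·0.2774)) = -1.7817 → s = 16.2183
radial distance = base radius + s = 23 + 16.2183 = 39.2183

39.2183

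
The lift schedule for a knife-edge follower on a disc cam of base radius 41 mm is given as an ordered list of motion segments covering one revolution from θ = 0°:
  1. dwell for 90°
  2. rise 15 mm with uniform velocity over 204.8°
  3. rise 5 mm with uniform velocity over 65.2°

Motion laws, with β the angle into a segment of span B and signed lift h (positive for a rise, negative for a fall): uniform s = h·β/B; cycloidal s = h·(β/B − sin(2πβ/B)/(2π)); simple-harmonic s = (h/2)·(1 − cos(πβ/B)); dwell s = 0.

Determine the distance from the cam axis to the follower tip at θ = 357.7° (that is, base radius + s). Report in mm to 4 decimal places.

seg 1 [0°–90°] dwell: s stays 0.0000
seg 2 [90°–294.8°] uniform, h=15: full span → s += 15 → s = 15.0000
seg 3 [294.8°–360°] uniform, h=5: θ=357.7° here. β=62.9, B=65.2. 5·62.9/65.2 = 4.8236 → s = 19.8236
radial distance = base radius + s = 41 + 19.8236 = 60.8236

60.8236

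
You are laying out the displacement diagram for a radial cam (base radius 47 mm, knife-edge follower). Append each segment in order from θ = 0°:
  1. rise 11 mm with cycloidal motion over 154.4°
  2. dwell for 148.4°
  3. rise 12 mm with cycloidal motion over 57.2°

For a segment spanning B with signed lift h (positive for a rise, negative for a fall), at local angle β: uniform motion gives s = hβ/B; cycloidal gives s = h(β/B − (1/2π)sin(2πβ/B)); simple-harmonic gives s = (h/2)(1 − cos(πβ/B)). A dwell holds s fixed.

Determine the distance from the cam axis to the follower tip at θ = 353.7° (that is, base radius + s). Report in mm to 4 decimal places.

seg 1 [0°–154.4°] cycloidal, h=11: full span → s += 11 → s = 11.0000
seg 2 [154.4°–302.8°] dwell: s stays 11.0000
seg 3 [302.8°–360°] cycloidal, h=12: θ=353.7° here. β=50.9, B=57.2. 12·(0.8899 − sin(2π·0.8899)/(2π)) = 11.8970 → s = 22.8970
radial distance = base radius + s = 47 + 22.8970 = 69.8970

69.8970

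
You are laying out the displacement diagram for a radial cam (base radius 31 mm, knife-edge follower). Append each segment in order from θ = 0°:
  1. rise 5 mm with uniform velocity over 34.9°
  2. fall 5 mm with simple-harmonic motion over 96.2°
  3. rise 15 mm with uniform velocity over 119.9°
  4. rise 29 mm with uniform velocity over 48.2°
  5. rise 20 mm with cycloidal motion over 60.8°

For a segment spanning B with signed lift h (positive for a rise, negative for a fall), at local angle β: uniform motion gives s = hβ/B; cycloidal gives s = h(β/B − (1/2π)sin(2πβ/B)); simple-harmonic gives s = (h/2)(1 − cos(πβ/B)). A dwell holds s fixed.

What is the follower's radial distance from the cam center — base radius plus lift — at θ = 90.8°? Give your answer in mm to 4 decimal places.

seg 1 [0°–34.9°] uniform, h=5: full span → s += 5 → s = 5.0000
seg 2 [34.9°–131.1°] simple-harmonic, h=-5: θ=90.8° here. β=55.9, B=96.2. -5/2·(1 − cos(π·0.5811)) = -3.1299 → s = 1.8701
radial distance = base radius + s = 31 + 1.8701 = 32.8701

32.8701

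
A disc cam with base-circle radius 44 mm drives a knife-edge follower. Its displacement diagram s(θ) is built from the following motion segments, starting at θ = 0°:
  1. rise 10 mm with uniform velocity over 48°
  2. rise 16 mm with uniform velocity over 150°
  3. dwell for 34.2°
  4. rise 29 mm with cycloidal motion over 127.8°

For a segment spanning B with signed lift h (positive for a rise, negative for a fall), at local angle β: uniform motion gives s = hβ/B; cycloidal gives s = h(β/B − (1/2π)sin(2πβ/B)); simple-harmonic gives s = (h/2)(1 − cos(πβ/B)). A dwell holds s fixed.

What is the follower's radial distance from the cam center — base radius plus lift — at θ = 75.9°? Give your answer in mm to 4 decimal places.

seg 1 [0°–48°] uniform, h=10: full span → s += 10 → s = 10.0000
seg 2 [48°–198°] uniform, h=16: θ=75.9° here. β=27.9, B=150. 16·27.9/150 = 2.9760 → s = 12.9760
radial distance = base radius + s = 44 + 12.9760 = 56.9760

56.9760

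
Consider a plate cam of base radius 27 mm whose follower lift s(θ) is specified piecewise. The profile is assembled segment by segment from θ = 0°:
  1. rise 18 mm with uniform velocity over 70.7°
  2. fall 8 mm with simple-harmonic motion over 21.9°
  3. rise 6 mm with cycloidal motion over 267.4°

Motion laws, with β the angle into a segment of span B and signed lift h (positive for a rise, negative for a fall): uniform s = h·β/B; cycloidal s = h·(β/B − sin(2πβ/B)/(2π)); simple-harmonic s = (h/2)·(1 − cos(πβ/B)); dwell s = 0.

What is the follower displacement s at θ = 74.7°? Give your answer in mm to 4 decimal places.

seg 1 [0°–70.7°] uniform, h=18: full span → s += 18 → s = 18.0000
seg 2 [70.7°–92.6°] simple-harmonic, h=-8: θ=74.7° here. β=4, B=21.9. -8/2·(1 − cos(π·0.1826)) = -0.6406 → s = 17.3594

17.3594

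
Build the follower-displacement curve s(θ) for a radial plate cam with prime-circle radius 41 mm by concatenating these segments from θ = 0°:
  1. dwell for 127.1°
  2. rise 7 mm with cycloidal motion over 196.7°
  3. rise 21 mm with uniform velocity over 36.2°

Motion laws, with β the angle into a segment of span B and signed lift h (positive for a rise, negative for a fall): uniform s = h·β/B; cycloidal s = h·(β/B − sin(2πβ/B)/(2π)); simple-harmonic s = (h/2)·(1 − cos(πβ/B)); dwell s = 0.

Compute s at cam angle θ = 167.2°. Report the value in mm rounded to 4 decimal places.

seg 1 [0°–127.1°] dwell: s stays 0.0000
seg 2 [127.1°–323.8°] cycloidal, h=7: θ=167.2° here. β=40.1, B=196.7. 7·(0.2039 − sin(2π·0.2039)/(2π)) = 0.3594 → s = 0.3594

0.3594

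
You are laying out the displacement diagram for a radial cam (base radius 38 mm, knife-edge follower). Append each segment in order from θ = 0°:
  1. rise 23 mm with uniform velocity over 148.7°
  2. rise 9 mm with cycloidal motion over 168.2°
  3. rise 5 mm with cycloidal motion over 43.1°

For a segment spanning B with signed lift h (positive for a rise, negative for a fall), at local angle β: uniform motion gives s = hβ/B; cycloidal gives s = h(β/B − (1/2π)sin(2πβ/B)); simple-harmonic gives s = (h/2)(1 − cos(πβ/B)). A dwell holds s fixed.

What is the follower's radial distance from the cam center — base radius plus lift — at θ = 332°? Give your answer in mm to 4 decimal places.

seg 1 [0°–148.7°] uniform, h=23: full span → s += 23 → s = 23.0000
seg 2 [148.7°–316.9°] cycloidal, h=9: full span → s += 9 → s = 32.0000
seg 3 [316.9°–360°] cycloidal, h=5: θ=332° here. β=15.1, B=43.1. 5·(0.3503 − sin(2π·0.3503)/(2π)) = 1.1090 → s = 33.1090
radial distance = base radius + s = 38 + 33.1090 = 71.1090

71.1090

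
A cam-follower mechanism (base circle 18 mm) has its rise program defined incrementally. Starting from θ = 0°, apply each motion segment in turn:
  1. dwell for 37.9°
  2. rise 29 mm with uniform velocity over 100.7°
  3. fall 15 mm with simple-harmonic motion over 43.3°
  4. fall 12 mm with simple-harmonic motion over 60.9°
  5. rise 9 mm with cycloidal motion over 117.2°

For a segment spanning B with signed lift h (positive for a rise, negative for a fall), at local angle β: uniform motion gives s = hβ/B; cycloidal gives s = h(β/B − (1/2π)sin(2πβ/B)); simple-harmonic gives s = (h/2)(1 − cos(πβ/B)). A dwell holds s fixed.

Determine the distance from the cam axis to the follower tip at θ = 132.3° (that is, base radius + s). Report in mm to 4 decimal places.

seg 1 [0°–37.9°] dwell: s stays 0.0000
seg 2 [37.9°–138.6°] uniform, h=29: θ=132.3° here. β=94.4, B=100.7. 29·94.4/100.7 = 27.1857 → s = 27.1857
radial distance = base radius + s = 18 + 27.1857 = 45.1857

45.1857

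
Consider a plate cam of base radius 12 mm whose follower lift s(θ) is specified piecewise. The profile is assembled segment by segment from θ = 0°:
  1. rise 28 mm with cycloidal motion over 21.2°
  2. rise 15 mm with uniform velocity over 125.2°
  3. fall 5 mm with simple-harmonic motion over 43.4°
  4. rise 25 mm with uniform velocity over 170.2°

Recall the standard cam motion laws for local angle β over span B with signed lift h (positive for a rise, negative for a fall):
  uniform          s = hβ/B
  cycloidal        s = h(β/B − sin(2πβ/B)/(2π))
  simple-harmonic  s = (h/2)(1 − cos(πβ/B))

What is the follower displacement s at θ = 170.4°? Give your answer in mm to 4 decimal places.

seg 1 [0°–21.2°] cycloidal, h=28: full span → s += 28 → s = 28.0000
seg 2 [21.2°–146.4°] uniform, h=15: full span → s += 15 → s = 43.0000
seg 3 [146.4°–189.8°] simple-harmonic, h=-5: θ=170.4° here. β=24, B=43.4. -5/2·(1 − cos(π·0.5530)) = -2.9143 → s = 40.0857

40.0857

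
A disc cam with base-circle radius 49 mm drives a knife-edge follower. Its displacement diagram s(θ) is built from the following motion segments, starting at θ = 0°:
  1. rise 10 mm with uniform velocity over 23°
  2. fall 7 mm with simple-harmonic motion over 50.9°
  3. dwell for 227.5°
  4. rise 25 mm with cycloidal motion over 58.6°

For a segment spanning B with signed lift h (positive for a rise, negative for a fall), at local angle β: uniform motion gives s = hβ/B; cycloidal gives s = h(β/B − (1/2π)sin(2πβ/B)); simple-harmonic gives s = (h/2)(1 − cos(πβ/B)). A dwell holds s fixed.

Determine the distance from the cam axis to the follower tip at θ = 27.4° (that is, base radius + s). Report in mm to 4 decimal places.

seg 1 [0°–23°] uniform, h=10: full span → s += 10 → s = 10.0000
seg 2 [23°–73.9°] simple-harmonic, h=-7: θ=27.4° here. β=4.4, B=50.9. -7/2·(1 − cos(π·0.0864)) = -0.1283 → s = 9.8717
radial distance = base radius + s = 49 + 9.8717 = 58.8717

58.8717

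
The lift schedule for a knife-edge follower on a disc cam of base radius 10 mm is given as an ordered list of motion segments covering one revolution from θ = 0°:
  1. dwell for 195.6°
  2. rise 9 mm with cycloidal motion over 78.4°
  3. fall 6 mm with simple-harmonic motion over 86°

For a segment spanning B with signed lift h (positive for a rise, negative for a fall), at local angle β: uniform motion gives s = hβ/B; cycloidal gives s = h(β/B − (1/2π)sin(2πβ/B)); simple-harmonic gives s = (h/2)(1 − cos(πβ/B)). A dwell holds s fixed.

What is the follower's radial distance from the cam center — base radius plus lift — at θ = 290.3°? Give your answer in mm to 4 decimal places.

seg 1 [0°–195.6°] dwell: s stays 0.0000
seg 2 [195.6°–274°] cycloidal, h=9: full span → s += 9 → s = 9.0000
seg 3 [274°–360°] simple-harmonic, h=-6: θ=290.3° here. β=16.3, B=86. -6/2·(1 − cos(π·0.1895)) = -0.5163 → s = 8.4837
radial distance = base radius + s = 10 + 8.4837 = 18.4837

18.4837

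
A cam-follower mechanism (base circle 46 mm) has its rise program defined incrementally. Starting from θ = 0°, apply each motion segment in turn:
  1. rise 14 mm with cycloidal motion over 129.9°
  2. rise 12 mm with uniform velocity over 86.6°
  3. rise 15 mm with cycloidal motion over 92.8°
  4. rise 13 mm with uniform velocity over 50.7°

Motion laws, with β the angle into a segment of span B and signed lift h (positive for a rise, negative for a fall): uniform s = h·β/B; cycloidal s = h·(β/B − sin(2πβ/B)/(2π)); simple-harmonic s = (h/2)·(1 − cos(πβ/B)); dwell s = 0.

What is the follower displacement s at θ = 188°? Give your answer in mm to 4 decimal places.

seg 1 [0°–129.9°] cycloidal, h=14: full span → s += 14 → s = 14.0000
seg 2 [129.9°–216.5°] uniform, h=12: θ=188° here. β=58.1, B=86.6. 12·58.1/86.6 = 8.0508 → s = 22.0508

22.0508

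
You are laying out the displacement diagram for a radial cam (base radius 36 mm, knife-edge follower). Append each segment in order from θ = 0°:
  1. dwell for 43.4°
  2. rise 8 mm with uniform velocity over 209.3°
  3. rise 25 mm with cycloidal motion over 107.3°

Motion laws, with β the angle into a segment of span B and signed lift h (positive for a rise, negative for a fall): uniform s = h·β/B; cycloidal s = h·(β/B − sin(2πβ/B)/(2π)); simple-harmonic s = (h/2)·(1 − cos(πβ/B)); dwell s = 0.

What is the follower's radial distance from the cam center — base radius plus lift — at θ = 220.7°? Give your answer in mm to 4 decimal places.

seg 1 [0°–43.4°] dwell: s stays 0.0000
seg 2 [43.4°–252.7°] uniform, h=8: θ=220.7° here. β=177.3, B=209.3. 8·177.3/209.3 = 6.7769 → s = 6.7769
radial distance = base radius + s = 36 + 6.7769 = 42.7769

42.7769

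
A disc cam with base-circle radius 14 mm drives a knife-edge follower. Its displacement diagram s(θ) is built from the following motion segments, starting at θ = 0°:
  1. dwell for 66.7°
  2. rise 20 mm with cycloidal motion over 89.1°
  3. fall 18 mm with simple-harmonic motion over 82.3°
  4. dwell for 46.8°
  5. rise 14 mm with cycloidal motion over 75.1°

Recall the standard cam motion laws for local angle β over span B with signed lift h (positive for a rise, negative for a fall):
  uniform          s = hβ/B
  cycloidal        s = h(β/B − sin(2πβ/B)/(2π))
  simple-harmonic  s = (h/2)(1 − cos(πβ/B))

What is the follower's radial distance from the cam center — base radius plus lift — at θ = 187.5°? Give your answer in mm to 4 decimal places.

seg 1 [0°–66.7°] dwell: s stays 0.0000
seg 2 [66.7°–155.8°] cycloidal, h=20: full span → s += 20 → s = 20.0000
seg 3 [155.8°–238.1°] simple-harmonic, h=-18: θ=187.5° here. β=31.7, B=82.3. -18/2·(1 − cos(π·0.3852)) = -5.8234 → s = 14.1766
radial distance = base radius + s = 14 + 14.1766 = 28.1766

28.1766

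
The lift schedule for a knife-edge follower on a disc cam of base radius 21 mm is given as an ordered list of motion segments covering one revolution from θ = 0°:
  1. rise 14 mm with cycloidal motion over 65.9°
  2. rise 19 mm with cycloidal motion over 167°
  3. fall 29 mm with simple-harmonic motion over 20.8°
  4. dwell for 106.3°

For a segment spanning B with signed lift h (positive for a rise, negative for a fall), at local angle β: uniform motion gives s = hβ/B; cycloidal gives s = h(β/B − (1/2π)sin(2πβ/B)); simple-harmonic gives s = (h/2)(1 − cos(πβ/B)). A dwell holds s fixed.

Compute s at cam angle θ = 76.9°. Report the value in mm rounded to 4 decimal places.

seg 1 [0°–65.9°] cycloidal, h=14: full span → s += 14 → s = 14.0000
seg 2 [65.9°–232.9°] cycloidal, h=19: θ=76.9° here. β=11, B=167. 19·(0.0659 − sin(2π·0.0659)/(2π)) = 0.0354 → s = 14.0354

14.0354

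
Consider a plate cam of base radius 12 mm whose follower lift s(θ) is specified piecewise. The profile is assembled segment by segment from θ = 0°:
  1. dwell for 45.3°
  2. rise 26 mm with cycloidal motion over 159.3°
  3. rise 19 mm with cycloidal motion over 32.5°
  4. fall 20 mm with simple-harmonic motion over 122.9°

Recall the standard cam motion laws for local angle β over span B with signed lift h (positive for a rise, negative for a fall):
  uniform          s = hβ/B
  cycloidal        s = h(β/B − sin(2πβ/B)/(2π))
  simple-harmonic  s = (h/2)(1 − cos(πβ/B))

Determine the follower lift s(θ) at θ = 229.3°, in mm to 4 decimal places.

seg 1 [0°–45.3°] dwell: s stays 0.0000
seg 2 [45.3°–204.6°] cycloidal, h=26: full span → s += 26 → s = 26.0000
seg 3 [204.6°–237.1°] cycloidal, h=19: θ=229.3° here. β=24.7, B=32.5. 19·(0.7600 − sin(2π·0.7600)/(2π)) = 17.4580 → s = 43.4580

43.4580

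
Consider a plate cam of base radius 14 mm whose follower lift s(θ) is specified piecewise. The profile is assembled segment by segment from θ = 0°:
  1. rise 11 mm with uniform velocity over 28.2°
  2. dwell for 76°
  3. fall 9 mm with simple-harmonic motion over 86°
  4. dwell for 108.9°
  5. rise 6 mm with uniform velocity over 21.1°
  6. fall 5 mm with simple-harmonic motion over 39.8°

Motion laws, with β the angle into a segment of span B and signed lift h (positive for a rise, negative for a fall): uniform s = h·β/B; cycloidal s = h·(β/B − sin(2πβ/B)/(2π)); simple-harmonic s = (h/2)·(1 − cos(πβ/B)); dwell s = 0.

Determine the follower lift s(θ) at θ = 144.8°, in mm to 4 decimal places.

seg 1 [0°–28.2°] uniform, h=11: full span → s += 11 → s = 11.0000
seg 2 [28.2°–104.2°] dwell: s stays 11.0000
seg 3 [104.2°–190.2°] simple-harmonic, h=-9: θ=144.8° here. β=40.6, B=86. -9/2·(1 − cos(π·0.4721)) = -4.1060 → s = 6.8940

6.8940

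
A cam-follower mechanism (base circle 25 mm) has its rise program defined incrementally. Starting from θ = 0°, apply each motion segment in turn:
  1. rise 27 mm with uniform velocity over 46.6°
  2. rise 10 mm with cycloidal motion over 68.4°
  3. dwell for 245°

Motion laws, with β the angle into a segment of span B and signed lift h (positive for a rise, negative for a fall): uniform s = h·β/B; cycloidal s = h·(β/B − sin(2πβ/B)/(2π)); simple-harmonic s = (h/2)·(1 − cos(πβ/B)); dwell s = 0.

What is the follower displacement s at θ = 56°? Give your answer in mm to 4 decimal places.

seg 1 [0°–46.6°] uniform, h=27: full span → s += 27 → s = 27.0000
seg 2 [46.6°–115°] cycloidal, h=10: θ=56° here. β=9.4, B=68.4. 10·(0.1374 − sin(2π·0.1374)/(2π)) = 0.1645 → s = 27.1645

27.1645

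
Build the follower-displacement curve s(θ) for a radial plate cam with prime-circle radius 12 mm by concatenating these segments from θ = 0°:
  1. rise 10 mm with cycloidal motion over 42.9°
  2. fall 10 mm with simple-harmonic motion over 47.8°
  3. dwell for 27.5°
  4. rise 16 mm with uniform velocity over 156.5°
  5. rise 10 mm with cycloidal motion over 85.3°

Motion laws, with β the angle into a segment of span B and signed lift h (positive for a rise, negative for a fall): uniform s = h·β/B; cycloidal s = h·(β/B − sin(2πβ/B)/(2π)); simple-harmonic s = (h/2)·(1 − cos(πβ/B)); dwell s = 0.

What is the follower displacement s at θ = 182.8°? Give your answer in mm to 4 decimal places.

seg 1 [0°–42.9°] cycloidal, h=10: full span → s += 10 → s = 10.0000
seg 2 [42.9°–90.7°] simple-harmonic, h=-10: full span → s += -10 → s = 0.0000
seg 3 [90.7°–118.2°] dwell: s stays 0.0000
seg 4 [118.2°–274.7°] uniform, h=16: θ=182.8° here. β=64.6, B=156.5. 16·64.6/156.5 = 6.6045 → s = 6.6045

6.6045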